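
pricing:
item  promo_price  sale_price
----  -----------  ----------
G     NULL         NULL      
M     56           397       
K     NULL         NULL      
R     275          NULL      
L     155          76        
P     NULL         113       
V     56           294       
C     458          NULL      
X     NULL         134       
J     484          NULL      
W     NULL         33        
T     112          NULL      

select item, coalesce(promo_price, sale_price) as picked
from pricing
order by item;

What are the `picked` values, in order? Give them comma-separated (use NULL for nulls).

458, NULL, 484, NULL, 155, 56, 113, 275, 112, 56, 33, 134

item=C: promo_price=458 → 458
item=G: promo_price=NULL, sale_price=NULL (all NULL) → NULL
item=J: promo_price=484 → 484
item=K: promo_price=NULL, sale_price=NULL (all NULL) → NULL
item=L: promo_price=155 → 155
item=M: promo_price=56 → 56
item=P: promo_price=NULL, sale_price=113 → 113
item=R: promo_price=275 → 275
item=T: promo_price=112 → 112
item=V: promo_price=56 → 56
item=W: promo_price=NULL, sale_price=33 → 33
item=X: promo_price=NULL, sale_price=134 → 134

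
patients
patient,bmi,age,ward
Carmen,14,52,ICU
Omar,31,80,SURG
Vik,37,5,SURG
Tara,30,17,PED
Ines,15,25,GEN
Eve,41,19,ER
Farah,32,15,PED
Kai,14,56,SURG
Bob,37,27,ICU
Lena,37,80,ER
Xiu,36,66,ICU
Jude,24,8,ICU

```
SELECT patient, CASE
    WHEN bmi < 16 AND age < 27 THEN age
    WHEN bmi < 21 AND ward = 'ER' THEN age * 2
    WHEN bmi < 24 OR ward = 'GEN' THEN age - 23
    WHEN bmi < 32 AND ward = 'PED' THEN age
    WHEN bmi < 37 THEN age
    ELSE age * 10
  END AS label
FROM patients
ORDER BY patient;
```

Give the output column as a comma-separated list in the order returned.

270, 29, 190, 15, 25, 8, 33, 800, 80, 17, 50, 66

patient=Bob: ELSE → 270
patient=Carmen: bmi < 24 OR ward = 'GEN' → 29
patient=Eve: ELSE → 190
patient=Farah: bmi < 37 → 15
patient=Ines: bmi < 16 AND age < 27 → 25
patient=Jude: bmi < 37 → 8
patient=Kai: bmi < 24 OR ward = 'GEN' → 33
patient=Lena: ELSE → 800
patient=Omar: bmi < 37 → 80
patient=Tara: bmi < 32 AND ward = 'PED' → 17
patient=Vik: ELSE → 50
patient=Xiu: bmi < 37 → 66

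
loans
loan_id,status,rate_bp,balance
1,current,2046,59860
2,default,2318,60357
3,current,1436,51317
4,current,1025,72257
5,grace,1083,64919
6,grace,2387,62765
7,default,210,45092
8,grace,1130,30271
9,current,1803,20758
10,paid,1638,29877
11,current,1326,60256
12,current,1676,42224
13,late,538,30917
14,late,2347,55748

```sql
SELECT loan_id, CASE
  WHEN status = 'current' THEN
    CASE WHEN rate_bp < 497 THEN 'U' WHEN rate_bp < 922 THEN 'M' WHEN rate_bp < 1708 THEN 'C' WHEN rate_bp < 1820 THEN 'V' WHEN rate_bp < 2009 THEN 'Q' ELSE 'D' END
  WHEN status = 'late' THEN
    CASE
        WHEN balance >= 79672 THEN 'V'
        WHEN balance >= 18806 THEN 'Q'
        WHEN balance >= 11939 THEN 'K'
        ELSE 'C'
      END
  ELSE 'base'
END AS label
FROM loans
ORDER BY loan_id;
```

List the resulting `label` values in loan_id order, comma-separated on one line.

D, base, C, C, base, base, base, base, V, base, C, C, Q, Q

loan_id=1: status='current' → inner[ELSE] → D
loan_id=2: status='default' → outer ELSE → base
loan_id=3: status='current' → inner[rate_bp < 1708] → C
loan_id=4: status='current' → inner[rate_bp < 1708] → C
loan_id=5: status='grace' → outer ELSE → base
loan_id=6: status='grace' → outer ELSE → base
loan_id=7: status='default' → outer ELSE → base
loan_id=8: status='grace' → outer ELSE → base
loan_id=9: status='current' → inner[rate_bp < 1820] → V
loan_id=10: status='paid' → outer ELSE → base
loan_id=11: status='current' → inner[rate_bp < 1708] → C
loan_id=12: status='current' → inner[rate_bp < 1708] → C
loan_id=13: status='late' → inner[balance >= 18806] → Q
loan_id=14: status='late' → inner[balance >= 18806] → Q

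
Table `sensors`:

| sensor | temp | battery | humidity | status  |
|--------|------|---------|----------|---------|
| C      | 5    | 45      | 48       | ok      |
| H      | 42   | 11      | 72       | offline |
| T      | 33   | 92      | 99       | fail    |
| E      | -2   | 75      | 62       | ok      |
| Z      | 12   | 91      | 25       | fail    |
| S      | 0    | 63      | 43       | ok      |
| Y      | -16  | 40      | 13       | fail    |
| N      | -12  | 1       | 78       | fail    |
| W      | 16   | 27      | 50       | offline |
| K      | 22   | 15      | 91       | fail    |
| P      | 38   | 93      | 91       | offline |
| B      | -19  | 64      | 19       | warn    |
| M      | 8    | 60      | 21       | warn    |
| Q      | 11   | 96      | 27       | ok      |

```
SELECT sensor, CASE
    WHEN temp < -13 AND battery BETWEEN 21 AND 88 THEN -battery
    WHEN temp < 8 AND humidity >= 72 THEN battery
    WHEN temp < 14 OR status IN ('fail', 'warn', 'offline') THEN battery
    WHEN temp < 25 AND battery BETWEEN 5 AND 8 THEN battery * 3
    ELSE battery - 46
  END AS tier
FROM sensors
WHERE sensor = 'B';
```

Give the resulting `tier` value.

-64

sensor = B: temp=-19, battery=64, humidity=19, status=warn.
temp < -13 AND battery BETWEEN 21 AND 88 → true → -64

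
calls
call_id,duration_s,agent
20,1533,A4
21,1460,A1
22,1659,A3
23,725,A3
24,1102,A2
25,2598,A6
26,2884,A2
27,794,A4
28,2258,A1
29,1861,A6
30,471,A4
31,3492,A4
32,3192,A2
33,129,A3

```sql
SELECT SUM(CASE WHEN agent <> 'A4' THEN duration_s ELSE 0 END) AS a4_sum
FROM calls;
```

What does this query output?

call_id=20: ✗
call_id=21: ✓ → 1460
call_id=22: ✓ → 1659
call_id=23: ✓ → 725
call_id=24: ✓ → 1102
call_id=25: ✓ → 2598
call_id=26: ✓ → 2884
call_id=27: ✗
call_id=28: ✓ → 2258
call_id=29: ✓ → 1861
call_id=30: ✗
call_id=31: ✗
call_id=32: ✓ → 3192
call_id=33: ✓ → 129
a4_sum = 1460 + 1659 + 725 + 1102 + 2598 + 2884 + 2258 + 1861 + 3192 + 129 = 17868

17868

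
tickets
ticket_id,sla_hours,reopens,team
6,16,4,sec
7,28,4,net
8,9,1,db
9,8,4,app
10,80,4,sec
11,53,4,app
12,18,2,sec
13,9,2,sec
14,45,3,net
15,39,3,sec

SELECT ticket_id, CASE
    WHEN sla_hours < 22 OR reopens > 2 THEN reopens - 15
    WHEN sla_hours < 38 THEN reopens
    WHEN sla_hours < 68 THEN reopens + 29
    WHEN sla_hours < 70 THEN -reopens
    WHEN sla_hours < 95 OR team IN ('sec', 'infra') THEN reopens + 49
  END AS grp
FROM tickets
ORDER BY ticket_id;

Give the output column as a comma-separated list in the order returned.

-11, -11, -14, -11, -11, -11, -13, -13, -12, -12

ticket_id=6: sla_hours < 22 OR reopens > 2 → -11
ticket_id=7: sla_hours < 22 OR reopens > 2 → -11
ticket_id=8: sla_hours < 22 OR reopens > 2 → -14
ticket_id=9: sla_hours < 22 OR reopens > 2 → -11
ticket_id=10: sla_hours < 22 OR reopens > 2 → -11
ticket_id=11: sla_hours < 22 OR reopens > 2 → -11
ticket_id=12: sla_hours < 22 OR reopens > 2 → -13
ticket_id=13: sla_hours < 22 OR reopens > 2 → -13
ticket_id=14: sla_hours < 22 OR reopens > 2 → -12
ticket_id=15: sla_hours < 22 OR reopens > 2 → -12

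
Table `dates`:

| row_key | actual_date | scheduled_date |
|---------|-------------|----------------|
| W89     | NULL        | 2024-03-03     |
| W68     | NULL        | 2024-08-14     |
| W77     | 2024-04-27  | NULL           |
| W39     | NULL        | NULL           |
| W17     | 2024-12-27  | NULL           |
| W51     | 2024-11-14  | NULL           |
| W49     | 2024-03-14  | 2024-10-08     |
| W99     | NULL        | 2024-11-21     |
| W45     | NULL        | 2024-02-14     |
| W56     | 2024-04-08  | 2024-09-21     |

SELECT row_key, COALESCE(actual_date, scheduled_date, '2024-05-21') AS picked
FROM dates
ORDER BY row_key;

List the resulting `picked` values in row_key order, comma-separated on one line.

2024-12-27, 2024-05-21, 2024-02-14, 2024-03-14, 2024-11-14, 2024-04-08, 2024-08-14, 2024-04-27, 2024-03-03, 2024-11-21

row_key=W17: actual_date=2024-12-27 → 2024-12-27
row_key=W39: actual_date=NULL, scheduled_date=NULL, → literal 2024-05-21 → 2024-05-21
row_key=W45: actual_date=NULL, scheduled_date=2024-02-14 → 2024-02-14
row_key=W49: actual_date=2024-03-14 → 2024-03-14
row_key=W51: actual_date=2024-11-14 → 2024-11-14
row_key=W56: actual_date=2024-04-08 → 2024-04-08
row_key=W68: actual_date=NULL, scheduled_date=2024-08-14 → 2024-08-14
row_key=W77: actual_date=2024-04-27 → 2024-04-27
row_key=W89: actual_date=NULL, scheduled_date=2024-03-03 → 2024-03-03
row_key=W99: actual_date=NULL, scheduled_date=2024-11-21 → 2024-11-21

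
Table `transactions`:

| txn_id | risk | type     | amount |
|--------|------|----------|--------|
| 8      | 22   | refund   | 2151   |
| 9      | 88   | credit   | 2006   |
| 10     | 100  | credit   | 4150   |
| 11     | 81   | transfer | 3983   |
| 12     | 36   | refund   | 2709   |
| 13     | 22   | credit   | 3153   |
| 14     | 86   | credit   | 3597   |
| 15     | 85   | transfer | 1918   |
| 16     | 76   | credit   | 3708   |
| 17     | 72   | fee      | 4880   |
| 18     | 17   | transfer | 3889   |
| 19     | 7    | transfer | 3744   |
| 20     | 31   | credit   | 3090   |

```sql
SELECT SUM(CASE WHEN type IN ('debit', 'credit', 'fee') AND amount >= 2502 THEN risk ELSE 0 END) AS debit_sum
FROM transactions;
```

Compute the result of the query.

387

txn_id=8: ✗
txn_id=9: ✗
txn_id=10: ✓ → 100
txn_id=11: ✗
txn_id=12: ✗
txn_id=13: ✓ → 22
txn_id=14: ✓ → 86
txn_id=15: ✗
txn_id=16: ✓ → 76
txn_id=17: ✓ → 72
txn_id=18: ✗
txn_id=19: ✗
txn_id=20: ✓ → 31
debit_sum = 100 + 22 + 86 + 76 + 72 + 31 = 387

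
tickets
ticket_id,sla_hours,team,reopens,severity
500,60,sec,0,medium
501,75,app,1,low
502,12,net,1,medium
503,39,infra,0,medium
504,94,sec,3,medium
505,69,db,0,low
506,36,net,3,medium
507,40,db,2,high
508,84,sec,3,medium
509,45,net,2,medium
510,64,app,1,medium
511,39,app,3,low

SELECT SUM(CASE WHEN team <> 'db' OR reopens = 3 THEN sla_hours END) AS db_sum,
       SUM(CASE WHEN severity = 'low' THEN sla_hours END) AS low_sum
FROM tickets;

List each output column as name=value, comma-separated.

db_sum=548, low_sum=183

[db_sum: team <> 'db' OR reopens = 3]
ticket_id=500: ✓ → 60
ticket_id=501: ✓ → 75
ticket_id=502: ✓ → 12
ticket_id=503: ✓ → 39
ticket_id=504: ✓ → 94
ticket_id=505: ✗
ticket_id=506: ✓ → 36
ticket_id=507: ✗
ticket_id=508: ✓ → 84
ticket_id=509: ✓ → 45
ticket_id=510: ✓ → 64
ticket_id=511: ✓ → 39
db_sum = 60 + 75 + 12 + 39 + 94 + 36 + 84 + 45 + 64 + 39 = 548
—
[low_sum: severity = 'low']
ticket_id=500: ✗
ticket_id=501: ✓ → 75
ticket_id=502: ✗
ticket_id=503: ✗
ticket_id=504: ✗
ticket_id=505: ✓ → 69
ticket_id=506: ✗
ticket_id=507: ✗
ticket_id=508: ✗
ticket_id=509: ✗
ticket_id=510: ✗
ticket_id=511: ✓ → 39
low_sum = 75 + 69 + 39 = 183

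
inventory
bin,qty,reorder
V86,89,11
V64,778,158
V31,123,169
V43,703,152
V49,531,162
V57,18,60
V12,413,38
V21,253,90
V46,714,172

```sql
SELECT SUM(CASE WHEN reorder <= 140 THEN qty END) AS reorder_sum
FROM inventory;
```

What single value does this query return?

773

bin=V86: ✓ → 89
bin=V64: ✗
bin=V31: ✗
bin=V43: ✗
bin=V49: ✗
bin=V57: ✓ → 18
bin=V12: ✓ → 413
bin=V21: ✓ → 253
bin=V46: ✗
reorder_sum = 89 + 18 + 413 + 253 = 773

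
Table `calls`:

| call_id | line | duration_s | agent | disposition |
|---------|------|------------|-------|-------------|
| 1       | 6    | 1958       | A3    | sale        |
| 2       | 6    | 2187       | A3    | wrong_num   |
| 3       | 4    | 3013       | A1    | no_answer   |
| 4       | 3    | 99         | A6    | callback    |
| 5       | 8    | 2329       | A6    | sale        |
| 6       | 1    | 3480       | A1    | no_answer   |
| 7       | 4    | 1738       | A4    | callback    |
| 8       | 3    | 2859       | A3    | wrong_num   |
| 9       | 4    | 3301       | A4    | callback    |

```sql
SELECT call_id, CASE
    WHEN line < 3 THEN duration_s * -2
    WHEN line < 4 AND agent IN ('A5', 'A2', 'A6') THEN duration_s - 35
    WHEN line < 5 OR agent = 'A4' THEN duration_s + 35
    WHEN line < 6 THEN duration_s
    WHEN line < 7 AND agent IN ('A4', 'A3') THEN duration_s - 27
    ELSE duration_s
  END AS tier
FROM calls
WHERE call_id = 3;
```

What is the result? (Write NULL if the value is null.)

call_id = 3: line=4, duration_s=3013, agent=A1, disposition=no_answer.
line < 3 → false
line < 4 AND agent IN ('A5', 'A2', 'A6') → false
line < 5 OR agent = 'A4' → true → 3048

3048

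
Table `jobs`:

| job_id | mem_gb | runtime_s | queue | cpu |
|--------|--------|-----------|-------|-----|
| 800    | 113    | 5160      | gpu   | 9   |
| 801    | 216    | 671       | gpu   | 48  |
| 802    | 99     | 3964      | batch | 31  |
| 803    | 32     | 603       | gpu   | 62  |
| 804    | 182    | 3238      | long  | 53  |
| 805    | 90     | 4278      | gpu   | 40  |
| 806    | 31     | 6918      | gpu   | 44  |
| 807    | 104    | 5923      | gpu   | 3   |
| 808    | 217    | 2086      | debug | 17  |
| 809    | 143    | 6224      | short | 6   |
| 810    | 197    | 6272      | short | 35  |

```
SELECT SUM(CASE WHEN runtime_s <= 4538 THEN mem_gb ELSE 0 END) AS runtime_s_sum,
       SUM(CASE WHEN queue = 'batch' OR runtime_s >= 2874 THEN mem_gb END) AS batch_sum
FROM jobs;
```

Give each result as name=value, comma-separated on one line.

[runtime_s_sum: runtime_s <= 4538]
job_id=800: ✗
job_id=801: ✓ → 216
job_id=802: ✓ → 99
job_id=803: ✓ → 32
job_id=804: ✓ → 182
job_id=805: ✓ → 90
job_id=806: ✗
job_id=807: ✗
job_id=808: ✓ → 217
job_id=809: ✗
job_id=810: ✗
runtime_s_sum = 216 + 99 + 32 + 182 + 90 + 217 = 836
—
[batch_sum: queue = 'batch' OR runtime_s >= 2874]
job_id=800: ✓ → 113
job_id=801: ✗
job_id=802: ✓ → 99
job_id=803: ✗
job_id=804: ✓ → 182
job_id=805: ✓ → 90
job_id=806: ✓ → 31
job_id=807: ✓ → 104
job_id=808: ✗
job_id=809: ✓ → 143
job_id=810: ✓ → 197
batch_sum = 113 + 99 + 182 + 90 + 31 + 104 + 143 + 197 = 959

runtime_s_sum=836, batch_sum=959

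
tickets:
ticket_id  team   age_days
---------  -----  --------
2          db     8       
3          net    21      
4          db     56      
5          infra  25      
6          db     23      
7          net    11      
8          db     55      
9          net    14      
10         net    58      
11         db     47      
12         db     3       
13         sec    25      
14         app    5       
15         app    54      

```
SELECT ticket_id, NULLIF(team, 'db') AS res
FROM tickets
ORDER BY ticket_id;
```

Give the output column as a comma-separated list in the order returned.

ticket_id=2: team=db vs db: equal → NULL
ticket_id=3: team=net vs db: differ → net
ticket_id=4: team=db vs db: equal → NULL
ticket_id=5: team=infra vs db: differ → infra
ticket_id=6: team=db vs db: equal → NULL
ticket_id=7: team=net vs db: differ → net
ticket_id=8: team=db vs db: equal → NULL
ticket_id=9: team=net vs db: differ → net
ticket_id=10: team=net vs db: differ → net
ticket_id=11: team=db vs db: equal → NULL
ticket_id=12: team=db vs db: equal → NULL
ticket_id=13: team=sec vs db: differ → sec
ticket_id=14: team=app vs db: differ → app
ticket_id=15: team=app vs db: differ → app

NULL, net, NULL, infra, NULL, net, NULL, net, net, NULL, NULL, sec, app, app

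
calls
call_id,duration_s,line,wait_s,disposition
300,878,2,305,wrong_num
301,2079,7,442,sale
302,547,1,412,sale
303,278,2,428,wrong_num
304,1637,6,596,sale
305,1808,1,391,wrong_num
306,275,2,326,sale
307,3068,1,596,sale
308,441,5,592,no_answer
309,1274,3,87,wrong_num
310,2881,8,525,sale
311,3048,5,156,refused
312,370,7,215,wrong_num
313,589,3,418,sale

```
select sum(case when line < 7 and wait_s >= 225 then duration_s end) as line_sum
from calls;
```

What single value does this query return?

call_id=300: ✓ → 878
call_id=301: ✗
call_id=302: ✓ → 547
call_id=303: ✓ → 278
call_id=304: ✓ → 1637
call_id=305: ✓ → 1808
call_id=306: ✓ → 275
call_id=307: ✓ → 3068
call_id=308: ✓ → 441
call_id=309: ✗
call_id=310: ✗
call_id=311: ✗
call_id=312: ✗
call_id=313: ✓ → 589
line_sum = 878 + 547 + 278 + 1637 + 1808 + 275 + 3068 + 441 + 589 = 9521

9521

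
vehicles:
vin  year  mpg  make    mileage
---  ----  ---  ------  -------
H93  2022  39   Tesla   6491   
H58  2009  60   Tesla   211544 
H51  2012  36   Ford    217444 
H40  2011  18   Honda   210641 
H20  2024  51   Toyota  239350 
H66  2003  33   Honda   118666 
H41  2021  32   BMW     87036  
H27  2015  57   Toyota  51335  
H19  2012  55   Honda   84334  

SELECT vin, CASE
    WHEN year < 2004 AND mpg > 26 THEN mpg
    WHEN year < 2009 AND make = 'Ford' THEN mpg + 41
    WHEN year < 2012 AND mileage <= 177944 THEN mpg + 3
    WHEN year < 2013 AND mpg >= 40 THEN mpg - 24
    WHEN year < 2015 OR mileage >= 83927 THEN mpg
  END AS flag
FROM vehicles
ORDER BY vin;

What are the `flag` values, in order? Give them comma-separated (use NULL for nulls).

vin=H19: year < 2013 AND mpg >= 40 → 31
vin=H20: year < 2015 OR mileage >= 83927 → 51
vin=H27: (no match → NULL) → NULL
vin=H40: year < 2015 OR mileage >= 83927 → 18
vin=H41: year < 2015 OR mileage >= 83927 → 32
vin=H51: year < 2015 OR mileage >= 83927 → 36
vin=H58: year < 2013 AND mpg >= 40 → 36
vin=H66: year < 2004 AND mpg > 26 → 33
vin=H93: (no match → NULL) → NULL

31, 51, NULL, 18, 32, 36, 36, 33, NULL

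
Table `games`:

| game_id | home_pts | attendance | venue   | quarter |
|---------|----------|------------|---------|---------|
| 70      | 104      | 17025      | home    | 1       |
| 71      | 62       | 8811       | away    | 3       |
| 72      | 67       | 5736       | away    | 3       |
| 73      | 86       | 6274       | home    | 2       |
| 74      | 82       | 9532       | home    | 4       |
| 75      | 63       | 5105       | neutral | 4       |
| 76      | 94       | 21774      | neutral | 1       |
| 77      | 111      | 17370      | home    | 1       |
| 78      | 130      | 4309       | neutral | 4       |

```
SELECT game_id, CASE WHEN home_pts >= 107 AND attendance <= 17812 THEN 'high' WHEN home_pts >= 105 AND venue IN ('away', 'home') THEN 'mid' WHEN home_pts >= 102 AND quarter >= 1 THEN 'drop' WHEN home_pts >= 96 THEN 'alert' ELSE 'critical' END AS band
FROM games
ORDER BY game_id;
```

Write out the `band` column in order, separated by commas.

game_id=70: home_pts >= 102 AND quarter >= 1 → drop
game_id=71: ELSE → critical
game_id=72: ELSE → critical
game_id=73: ELSE → critical
game_id=74: ELSE → critical
game_id=75: ELSE → critical
game_id=76: ELSE → critical
game_id=77: home_pts >= 107 AND attendance <= 17812 → high
game_id=78: home_pts >= 107 AND attendance <= 17812 → high

drop, critical, critical, critical, critical, critical, critical, high, high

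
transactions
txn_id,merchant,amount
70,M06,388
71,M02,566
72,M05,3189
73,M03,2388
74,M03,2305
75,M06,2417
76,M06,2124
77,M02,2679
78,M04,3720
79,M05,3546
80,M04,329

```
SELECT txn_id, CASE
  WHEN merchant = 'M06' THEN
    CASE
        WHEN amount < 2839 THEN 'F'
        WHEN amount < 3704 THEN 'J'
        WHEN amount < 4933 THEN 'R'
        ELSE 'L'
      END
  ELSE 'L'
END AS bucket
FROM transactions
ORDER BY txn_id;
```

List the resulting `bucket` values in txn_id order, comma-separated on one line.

txn_id=70: merchant='M06' → inner[amount < 2839] → F
txn_id=71: merchant='M02' → outer ELSE → L
txn_id=72: merchant='M05' → outer ELSE → L
txn_id=73: merchant='M03' → outer ELSE → L
txn_id=74: merchant='M03' → outer ELSE → L
txn_id=75: merchant='M06' → inner[amount < 2839] → F
txn_id=76: merchant='M06' → inner[amount < 2839] → F
txn_id=77: merchant='M02' → outer ELSE → L
txn_id=78: merchant='M04' → outer ELSE → L
txn_id=79: merchant='M05' → outer ELSE → L
txn_id=80: merchant='M04' → outer ELSE → L

F, L, L, L, L, F, F, L, L, L, L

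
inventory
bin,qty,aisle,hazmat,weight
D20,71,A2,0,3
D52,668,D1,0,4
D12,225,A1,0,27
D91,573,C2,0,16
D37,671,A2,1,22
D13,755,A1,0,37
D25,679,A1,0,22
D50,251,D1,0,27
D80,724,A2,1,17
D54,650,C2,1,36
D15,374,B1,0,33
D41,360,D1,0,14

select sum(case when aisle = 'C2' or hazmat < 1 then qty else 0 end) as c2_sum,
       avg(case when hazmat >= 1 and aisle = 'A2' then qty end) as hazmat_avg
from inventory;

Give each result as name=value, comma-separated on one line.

c2_sum=4606, hazmat_avg=697.5

[c2_sum: aisle = 'C2' or hazmat < 1]
bin=D20: ✓ → 71
bin=D52: ✓ → 668
bin=D12: ✓ → 225
bin=D91: ✓ → 573
bin=D37: ✗
bin=D13: ✓ → 755
bin=D25: ✓ → 679
bin=D50: ✓ → 251
bin=D80: ✗
bin=D54: ✓ → 650
bin=D15: ✓ → 374
bin=D41: ✓ → 360
c2_sum = 71 + 668 + 225 + 573 + 755 + 679 + 251 + 650 + 374 + 360 = 4606
—
[hazmat_avg: hazmat >= 1 and aisle = 'A2']
bin=D20: ✗
bin=D52: ✗
bin=D12: ✗
bin=D91: ✗
bin=D37: ✓ → 671
bin=D13: ✗
bin=D25: ✗
bin=D50: ✗
bin=D80: ✓ → 724
bin=D54: ✗
bin=D15: ✗
bin=D41: ✗
hazmat_avg = (671 + 724) / 2 = 697.5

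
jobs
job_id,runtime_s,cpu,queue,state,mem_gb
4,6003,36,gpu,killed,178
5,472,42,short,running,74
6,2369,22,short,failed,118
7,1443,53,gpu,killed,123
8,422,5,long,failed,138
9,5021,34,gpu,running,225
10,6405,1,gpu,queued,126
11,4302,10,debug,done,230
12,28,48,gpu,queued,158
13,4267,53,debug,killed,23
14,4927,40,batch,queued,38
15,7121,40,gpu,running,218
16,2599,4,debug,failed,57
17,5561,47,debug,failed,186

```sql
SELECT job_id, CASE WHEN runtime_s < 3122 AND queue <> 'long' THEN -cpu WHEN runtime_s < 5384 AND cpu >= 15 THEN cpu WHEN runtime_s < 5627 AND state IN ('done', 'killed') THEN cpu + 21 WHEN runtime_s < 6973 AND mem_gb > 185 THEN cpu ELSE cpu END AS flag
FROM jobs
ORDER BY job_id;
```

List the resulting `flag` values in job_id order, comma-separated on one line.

36, -42, -22, -53, 5, 34, 1, 31, -48, 53, 40, 40, -4, 47

job_id=4: ELSE → 36
job_id=5: runtime_s < 3122 AND queue <> 'long' → -42
job_id=6: runtime_s < 3122 AND queue <> 'long' → -22
job_id=7: runtime_s < 3122 AND queue <> 'long' → -53
job_id=8: ELSE → 5
job_id=9: runtime_s < 5384 AND cpu >= 15 → 34
job_id=10: ELSE → 1
job_id=11: runtime_s < 5627 AND state IN ('done', 'killed') → 31
job_id=12: runtime_s < 3122 AND queue <> 'long' → -48
job_id=13: runtime_s < 5384 AND cpu >= 15 → 53
job_id=14: runtime_s < 5384 AND cpu >= 15 → 40
job_id=15: ELSE → 40
job_id=16: runtime_s < 3122 AND queue <> 'long' → -4
job_id=17: runtime_s < 6973 AND mem_gb > 185 → 47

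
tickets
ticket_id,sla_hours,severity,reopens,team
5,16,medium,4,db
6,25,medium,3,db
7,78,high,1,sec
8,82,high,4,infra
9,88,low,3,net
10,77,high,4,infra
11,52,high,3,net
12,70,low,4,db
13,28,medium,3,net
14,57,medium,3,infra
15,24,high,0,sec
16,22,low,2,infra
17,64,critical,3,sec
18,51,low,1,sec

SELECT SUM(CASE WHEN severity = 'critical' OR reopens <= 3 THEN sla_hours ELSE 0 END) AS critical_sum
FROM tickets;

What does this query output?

489

ticket_id=5: ✗
ticket_id=6: ✓ → 25
ticket_id=7: ✓ → 78
ticket_id=8: ✗
ticket_id=9: ✓ → 88
ticket_id=10: ✗
ticket_id=11: ✓ → 52
ticket_id=12: ✗
ticket_id=13: ✓ → 28
ticket_id=14: ✓ → 57
ticket_id=15: ✓ → 24
ticket_id=16: ✓ → 22
ticket_id=17: ✓ → 64
ticket_id=18: ✓ → 51
critical_sum = 25 + 78 + 88 + 52 + 28 + 57 + 24 + 22 + 64 + 51 = 489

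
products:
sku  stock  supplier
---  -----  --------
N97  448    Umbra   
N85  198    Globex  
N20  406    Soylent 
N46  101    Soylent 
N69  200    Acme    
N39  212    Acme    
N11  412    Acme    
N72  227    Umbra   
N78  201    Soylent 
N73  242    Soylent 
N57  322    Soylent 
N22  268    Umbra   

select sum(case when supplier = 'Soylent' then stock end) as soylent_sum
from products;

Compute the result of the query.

sku=N97: ✗
sku=N85: ✗
sku=N20: ✓ → 406
sku=N46: ✓ → 101
sku=N69: ✗
sku=N39: ✗
sku=N11: ✗
sku=N72: ✗
sku=N78: ✓ → 201
sku=N73: ✓ → 242
sku=N57: ✓ → 322
sku=N22: ✗
soylent_sum = 406 + 101 + 201 + 242 + 322 = 1272

1272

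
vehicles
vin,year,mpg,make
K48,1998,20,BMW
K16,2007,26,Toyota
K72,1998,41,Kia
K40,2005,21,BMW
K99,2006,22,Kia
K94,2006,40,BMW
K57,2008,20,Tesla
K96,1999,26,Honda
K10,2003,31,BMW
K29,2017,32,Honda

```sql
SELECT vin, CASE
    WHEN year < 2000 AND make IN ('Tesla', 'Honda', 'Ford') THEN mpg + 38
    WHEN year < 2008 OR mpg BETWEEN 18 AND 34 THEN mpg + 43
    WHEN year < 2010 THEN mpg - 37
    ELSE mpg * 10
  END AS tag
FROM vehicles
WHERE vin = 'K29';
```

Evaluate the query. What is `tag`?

75

vin = K29: year=2017, mpg=32, make=Honda.
year < 2000 AND make IN ('Tesla', 'Honda', 'Ford') → false
year < 2008 OR mpg BETWEEN 18 AND 34 → true → 75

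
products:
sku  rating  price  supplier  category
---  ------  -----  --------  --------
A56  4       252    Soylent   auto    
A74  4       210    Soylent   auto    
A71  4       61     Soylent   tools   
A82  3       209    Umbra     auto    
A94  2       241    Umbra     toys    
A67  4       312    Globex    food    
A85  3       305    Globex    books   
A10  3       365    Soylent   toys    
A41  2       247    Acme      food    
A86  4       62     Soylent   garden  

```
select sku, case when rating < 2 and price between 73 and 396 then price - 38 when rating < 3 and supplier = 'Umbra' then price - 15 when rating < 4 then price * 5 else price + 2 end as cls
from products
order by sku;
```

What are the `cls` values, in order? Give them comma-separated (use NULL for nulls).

1825, 1235, 254, 314, 63, 212, 1045, 1525, 64, 226

sku=A10: rating < 4 → 1825
sku=A41: rating < 4 → 1235
sku=A56: ELSE → 254
sku=A67: ELSE → 314
sku=A71: ELSE → 63
sku=A74: ELSE → 212
sku=A82: rating < 4 → 1045
sku=A85: rating < 4 → 1525
sku=A86: ELSE → 64
sku=A94: rating < 3 and supplier = 'Umbra' → 226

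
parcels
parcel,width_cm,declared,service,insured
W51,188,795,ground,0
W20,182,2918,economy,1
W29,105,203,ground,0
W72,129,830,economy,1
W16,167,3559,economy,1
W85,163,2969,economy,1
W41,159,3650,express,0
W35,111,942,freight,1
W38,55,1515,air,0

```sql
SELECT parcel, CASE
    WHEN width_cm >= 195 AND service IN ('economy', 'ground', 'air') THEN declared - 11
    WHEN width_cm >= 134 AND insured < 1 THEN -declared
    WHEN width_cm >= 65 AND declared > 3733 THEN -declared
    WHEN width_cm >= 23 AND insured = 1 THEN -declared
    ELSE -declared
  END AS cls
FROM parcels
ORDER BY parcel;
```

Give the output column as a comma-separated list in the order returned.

parcel=W16: width_cm >= 23 AND insured = 1 → -3559
parcel=W20: width_cm >= 23 AND insured = 1 → -2918
parcel=W29: ELSE → -203
parcel=W35: width_cm >= 23 AND insured = 1 → -942
parcel=W38: ELSE → -1515
parcel=W41: width_cm >= 134 AND insured < 1 → -3650
parcel=W51: width_cm >= 134 AND insured < 1 → -795
parcel=W72: width_cm >= 23 AND insured = 1 → -830
parcel=W85: width_cm >= 23 AND insured = 1 → -2969

-3559, -2918, -203, -942, -1515, -3650, -795, -830, -2969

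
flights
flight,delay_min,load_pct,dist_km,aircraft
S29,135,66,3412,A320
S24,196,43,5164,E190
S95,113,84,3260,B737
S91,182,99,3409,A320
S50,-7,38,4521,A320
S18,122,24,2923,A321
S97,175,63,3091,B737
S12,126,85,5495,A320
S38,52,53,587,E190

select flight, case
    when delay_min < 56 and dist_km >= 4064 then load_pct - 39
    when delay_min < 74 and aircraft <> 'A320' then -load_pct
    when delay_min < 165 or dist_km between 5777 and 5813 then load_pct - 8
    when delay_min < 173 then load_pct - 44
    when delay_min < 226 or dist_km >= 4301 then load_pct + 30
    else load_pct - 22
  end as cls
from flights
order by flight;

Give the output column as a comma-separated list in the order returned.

flight=S12: delay_min < 165 or dist_km between 5777 and 5813 → 77
flight=S18: delay_min < 165 or dist_km between 5777 and 5813 → 16
flight=S24: delay_min < 226 or dist_km >= 4301 → 73
flight=S29: delay_min < 165 or dist_km between 5777 and 5813 → 58
flight=S38: delay_min < 74 and aircraft <> 'A320' → -53
flight=S50: delay_min < 56 and dist_km >= 4064 → -1
flight=S91: delay_min < 226 or dist_km >= 4301 → 129
flight=S95: delay_min < 165 or dist_km between 5777 and 5813 → 76
flight=S97: delay_min < 226 or dist_km >= 4301 → 93

77, 16, 73, 58, -53, -1, 129, 76, 93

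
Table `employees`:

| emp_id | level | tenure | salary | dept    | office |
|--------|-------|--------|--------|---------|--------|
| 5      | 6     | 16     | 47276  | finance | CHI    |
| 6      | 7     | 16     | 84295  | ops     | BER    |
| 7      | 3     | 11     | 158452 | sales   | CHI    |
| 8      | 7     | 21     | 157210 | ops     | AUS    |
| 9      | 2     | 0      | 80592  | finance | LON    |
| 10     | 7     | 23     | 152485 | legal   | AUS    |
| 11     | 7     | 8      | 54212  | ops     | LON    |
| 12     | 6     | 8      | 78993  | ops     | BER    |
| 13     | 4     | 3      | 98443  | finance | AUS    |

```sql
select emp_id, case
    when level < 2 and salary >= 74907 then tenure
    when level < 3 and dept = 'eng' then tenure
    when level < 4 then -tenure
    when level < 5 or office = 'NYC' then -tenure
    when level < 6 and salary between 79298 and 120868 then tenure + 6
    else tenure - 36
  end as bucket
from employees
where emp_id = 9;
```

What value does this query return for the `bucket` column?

emp_id = 9: level=2, tenure=0, salary=80592, dept=finance, office=LON.
level < 2 and salary >= 74907 → false
level < 3 and dept = 'eng' → false
level < 4 → true → 0

0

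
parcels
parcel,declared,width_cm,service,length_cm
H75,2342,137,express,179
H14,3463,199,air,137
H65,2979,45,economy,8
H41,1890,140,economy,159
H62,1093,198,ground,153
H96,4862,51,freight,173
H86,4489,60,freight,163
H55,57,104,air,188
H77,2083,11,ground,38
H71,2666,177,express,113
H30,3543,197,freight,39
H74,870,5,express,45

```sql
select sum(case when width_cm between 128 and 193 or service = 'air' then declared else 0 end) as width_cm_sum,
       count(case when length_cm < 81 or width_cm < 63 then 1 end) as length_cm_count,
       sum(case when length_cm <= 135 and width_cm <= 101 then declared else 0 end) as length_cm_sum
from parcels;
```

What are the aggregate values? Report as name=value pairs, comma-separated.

[width_cm_sum: width_cm between 128 and 193 or service = 'air']
parcel=H75: ✓ → 2342
parcel=H14: ✓ → 3463
parcel=H65: ✗
parcel=H41: ✓ → 1890
parcel=H62: ✗
parcel=H96: ✗
parcel=H86: ✗
parcel=H55: ✓ → 57
parcel=H77: ✗
parcel=H71: ✓ → 2666
parcel=H30: ✗
parcel=H74: ✗
width_cm_sum = 2342 + 3463 + 1890 + 57 + 2666 = 10418
—
[length_cm_count: length_cm < 81 or width_cm < 63]
parcel=H75: ✗
parcel=H14: ✗
parcel=H65: ✓ → 1
parcel=H41: ✗
parcel=H62: ✗
parcel=H96: ✓ → 1
parcel=H86: ✓ → 1
parcel=H55: ✗
parcel=H77: ✓ → 1
parcel=H71: ✗
parcel=H30: ✓ → 1
parcel=H74: ✓ → 1
length_cm_count = COUNT(1, 1, 1, 1, 1, 1) = 6
—
[length_cm_sum: length_cm <= 135 and width_cm <= 101]
parcel=H75: ✗
parcel=H14: ✗
parcel=H65: ✓ → 2979
parcel=H41: ✗
parcel=H62: ✗
parcel=H96: ✗
parcel=H86: ✗
parcel=H55: ✗
parcel=H77: ✓ → 2083
parcel=H71: ✗
parcel=H30: ✗
parcel=H74: ✓ → 870
length_cm_sum = 2979 + 2083 + 870 = 5932

width_cm_sum=10418, length_cm_count=6, length_cm_sum=5932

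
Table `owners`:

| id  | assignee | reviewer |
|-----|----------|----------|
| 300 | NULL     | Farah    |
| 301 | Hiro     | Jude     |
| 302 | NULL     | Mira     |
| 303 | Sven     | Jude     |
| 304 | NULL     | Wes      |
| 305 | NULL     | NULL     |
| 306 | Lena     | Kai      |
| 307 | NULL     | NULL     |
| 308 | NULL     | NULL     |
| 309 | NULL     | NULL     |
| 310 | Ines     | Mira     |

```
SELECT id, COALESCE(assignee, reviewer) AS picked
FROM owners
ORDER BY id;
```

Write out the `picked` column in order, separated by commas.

id=300: assignee=NULL, reviewer=Farah → Farah
id=301: assignee=Hiro → Hiro
id=302: assignee=NULL, reviewer=Mira → Mira
id=303: assignee=Sven → Sven
id=304: assignee=NULL, reviewer=Wes → Wes
id=305: assignee=NULL, reviewer=NULL (all NULL) → NULL
id=306: assignee=Lena → Lena
id=307: assignee=NULL, reviewer=NULL (all NULL) → NULL
id=308: assignee=NULL, reviewer=NULL (all NULL) → NULL
id=309: assignee=NULL, reviewer=NULL (all NULL) → NULL
id=310: assignee=Ines → Ines

Farah, Hiro, Mira, Sven, Wes, NULL, Lena, NULL, NULL, NULL, Ines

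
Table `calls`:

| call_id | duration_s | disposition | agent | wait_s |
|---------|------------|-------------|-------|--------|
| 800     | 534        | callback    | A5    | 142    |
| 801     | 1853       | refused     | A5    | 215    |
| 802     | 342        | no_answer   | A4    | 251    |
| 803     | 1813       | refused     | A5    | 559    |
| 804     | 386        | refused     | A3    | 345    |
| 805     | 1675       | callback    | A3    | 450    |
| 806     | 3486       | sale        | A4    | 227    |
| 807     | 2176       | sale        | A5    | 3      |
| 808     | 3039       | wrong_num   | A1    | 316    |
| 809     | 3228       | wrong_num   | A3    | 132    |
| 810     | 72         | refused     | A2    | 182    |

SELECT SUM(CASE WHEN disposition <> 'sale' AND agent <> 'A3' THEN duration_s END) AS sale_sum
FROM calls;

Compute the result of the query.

7653

call_id=800: ✓ → 534
call_id=801: ✓ → 1853
call_id=802: ✓ → 342
call_id=803: ✓ → 1813
call_id=804: ✗
call_id=805: ✗
call_id=806: ✗
call_id=807: ✗
call_id=808: ✓ → 3039
call_id=809: ✗
call_id=810: ✓ → 72
sale_sum = 534 + 1853 + 342 + 1813 + 3039 + 72 = 7653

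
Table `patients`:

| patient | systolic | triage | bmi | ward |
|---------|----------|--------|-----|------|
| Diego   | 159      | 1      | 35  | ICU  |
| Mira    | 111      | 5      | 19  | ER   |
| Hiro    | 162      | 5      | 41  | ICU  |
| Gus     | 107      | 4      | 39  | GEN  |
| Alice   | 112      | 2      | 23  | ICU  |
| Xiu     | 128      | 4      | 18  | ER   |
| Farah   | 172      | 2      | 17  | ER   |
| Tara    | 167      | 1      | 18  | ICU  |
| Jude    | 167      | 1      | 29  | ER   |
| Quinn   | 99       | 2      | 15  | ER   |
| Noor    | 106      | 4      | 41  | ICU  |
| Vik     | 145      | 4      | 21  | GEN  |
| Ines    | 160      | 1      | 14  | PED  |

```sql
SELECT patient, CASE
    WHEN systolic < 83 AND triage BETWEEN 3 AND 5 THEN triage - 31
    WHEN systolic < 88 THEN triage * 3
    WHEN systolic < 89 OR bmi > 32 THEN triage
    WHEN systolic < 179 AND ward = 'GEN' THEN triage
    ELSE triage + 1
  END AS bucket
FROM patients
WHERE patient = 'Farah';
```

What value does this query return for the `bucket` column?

patient = Farah: systolic=172, triage=2, bmi=17, ward=ER.
systolic < 83 AND triage BETWEEN 3 AND 5 → false
systolic < 88 → false
systolic < 89 OR bmi > 32 → false
systolic < 179 AND ward = 'GEN' → false
No prior WHEN matched → ELSE → 3

3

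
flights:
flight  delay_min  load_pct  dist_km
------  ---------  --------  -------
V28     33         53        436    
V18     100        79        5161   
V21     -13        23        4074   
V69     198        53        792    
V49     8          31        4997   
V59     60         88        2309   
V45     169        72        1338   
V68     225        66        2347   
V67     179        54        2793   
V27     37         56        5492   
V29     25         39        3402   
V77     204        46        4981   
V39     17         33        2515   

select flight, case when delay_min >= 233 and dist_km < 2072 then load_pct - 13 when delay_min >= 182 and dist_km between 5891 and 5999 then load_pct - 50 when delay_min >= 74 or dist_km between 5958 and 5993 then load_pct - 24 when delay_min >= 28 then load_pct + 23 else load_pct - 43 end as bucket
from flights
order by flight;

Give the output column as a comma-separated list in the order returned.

flight=V18: delay_min >= 74 or dist_km between 5958 and 5993 → 55
flight=V21: ELSE → -20
flight=V27: delay_min >= 28 → 79
flight=V28: delay_min >= 28 → 76
flight=V29: ELSE → -4
flight=V39: ELSE → -10
flight=V45: delay_min >= 74 or dist_km between 5958 and 5993 → 48
flight=V49: ELSE → -12
flight=V59: delay_min >= 28 → 111
flight=V67: delay_min >= 74 or dist_km between 5958 and 5993 → 30
flight=V68: delay_min >= 74 or dist_km between 5958 and 5993 → 42
flight=V69: delay_min >= 74 or dist_km between 5958 and 5993 → 29
flight=V77: delay_min >= 74 or dist_km between 5958 and 5993 → 22

55, -20, 79, 76, -4, -10, 48, -12, 111, 30, 42, 29, 22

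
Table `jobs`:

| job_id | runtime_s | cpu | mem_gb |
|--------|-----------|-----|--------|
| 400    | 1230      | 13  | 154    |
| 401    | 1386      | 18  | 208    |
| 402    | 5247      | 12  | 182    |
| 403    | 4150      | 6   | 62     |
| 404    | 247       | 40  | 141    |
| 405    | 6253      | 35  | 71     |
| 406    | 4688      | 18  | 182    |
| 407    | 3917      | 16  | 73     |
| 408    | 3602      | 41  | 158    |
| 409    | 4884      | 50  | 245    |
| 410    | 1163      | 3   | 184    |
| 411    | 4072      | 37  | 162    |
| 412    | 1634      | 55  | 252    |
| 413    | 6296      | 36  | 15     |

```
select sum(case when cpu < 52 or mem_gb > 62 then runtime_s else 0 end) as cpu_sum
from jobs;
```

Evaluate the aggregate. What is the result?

48769

job_id=400: ✓ → 1230
job_id=401: ✓ → 1386
job_id=402: ✓ → 5247
job_id=403: ✓ → 4150
job_id=404: ✓ → 247
job_id=405: ✓ → 6253
job_id=406: ✓ → 4688
job_id=407: ✓ → 3917
job_id=408: ✓ → 3602
job_id=409: ✓ → 4884
job_id=410: ✓ → 1163
job_id=411: ✓ → 4072
job_id=412: ✓ → 1634
job_id=413: ✓ → 6296
cpu_sum = 1230 + 1386 + 5247 + 4150 + 247 + 6253 + 4688 + 3917 + 3602 + 4884 + 1163 + 4072 + 1634 + 6296 = 48769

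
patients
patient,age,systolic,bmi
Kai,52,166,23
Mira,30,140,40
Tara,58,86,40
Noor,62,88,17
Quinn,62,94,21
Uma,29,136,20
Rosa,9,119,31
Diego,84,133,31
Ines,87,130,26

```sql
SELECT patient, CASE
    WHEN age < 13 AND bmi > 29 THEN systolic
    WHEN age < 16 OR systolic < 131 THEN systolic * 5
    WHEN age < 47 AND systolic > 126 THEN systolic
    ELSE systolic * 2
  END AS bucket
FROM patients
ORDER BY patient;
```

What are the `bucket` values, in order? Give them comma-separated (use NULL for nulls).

266, 650, 332, 140, 440, 470, 119, 430, 136

patient=Diego: ELSE → 266
patient=Ines: age < 16 OR systolic < 131 → 650
patient=Kai: ELSE → 332
patient=Mira: age < 47 AND systolic > 126 → 140
patient=Noor: age < 16 OR systolic < 131 → 440
patient=Quinn: age < 16 OR systolic < 131 → 470
patient=Rosa: age < 13 AND bmi > 29 → 119
patient=Tara: age < 16 OR systolic < 131 → 430
patient=Uma: age < 47 AND systolic > 126 → 136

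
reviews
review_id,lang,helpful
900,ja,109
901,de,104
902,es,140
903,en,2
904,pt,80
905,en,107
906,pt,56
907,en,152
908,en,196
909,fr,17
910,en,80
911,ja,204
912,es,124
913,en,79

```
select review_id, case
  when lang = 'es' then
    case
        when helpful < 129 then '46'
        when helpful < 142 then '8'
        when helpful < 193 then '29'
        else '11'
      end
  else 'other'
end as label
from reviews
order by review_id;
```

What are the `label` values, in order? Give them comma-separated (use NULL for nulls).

review_id=900: lang='ja' → outer ELSE → other
review_id=901: lang='de' → outer ELSE → other
review_id=902: lang='es' → inner[helpful < 142] → 8
review_id=903: lang='en' → outer ELSE → other
review_id=904: lang='pt' → outer ELSE → other
review_id=905: lang='en' → outer ELSE → other
review_id=906: lang='pt' → outer ELSE → other
review_id=907: lang='en' → outer ELSE → other
review_id=908: lang='en' → outer ELSE → other
review_id=909: lang='fr' → outer ELSE → other
review_id=910: lang='en' → outer ELSE → other
review_id=911: lang='ja' → outer ELSE → other
review_id=912: lang='es' → inner[helpful < 129] → 46
review_id=913: lang='en' → outer ELSE → other

other, other, 8, other, other, other, other, other, other, other, other, other, 46, other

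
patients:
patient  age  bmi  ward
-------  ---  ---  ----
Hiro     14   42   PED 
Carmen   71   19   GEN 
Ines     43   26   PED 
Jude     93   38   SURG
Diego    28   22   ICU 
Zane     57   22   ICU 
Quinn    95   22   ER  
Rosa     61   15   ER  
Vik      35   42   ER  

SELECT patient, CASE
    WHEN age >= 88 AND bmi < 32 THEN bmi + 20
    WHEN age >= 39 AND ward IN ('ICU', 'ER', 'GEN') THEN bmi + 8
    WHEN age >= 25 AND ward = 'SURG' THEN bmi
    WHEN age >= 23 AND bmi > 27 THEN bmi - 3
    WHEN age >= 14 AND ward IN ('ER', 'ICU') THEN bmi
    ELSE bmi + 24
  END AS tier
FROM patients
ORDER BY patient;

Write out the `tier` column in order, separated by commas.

27, 22, 66, 50, 38, 42, 23, 39, 30

patient=Carmen: age >= 39 AND ward IN ('ICU', 'ER', 'GEN') → 27
patient=Diego: age >= 14 AND ward IN ('ER', 'ICU') → 22
patient=Hiro: ELSE → 66
patient=Ines: ELSE → 50
patient=Jude: age >= 25 AND ward = 'SURG' → 38
patient=Quinn: age >= 88 AND bmi < 32 → 42
patient=Rosa: age >= 39 AND ward IN ('ICU', 'ER', 'GEN') → 23
patient=Vik: age >= 23 AND bmi > 27 → 39
patient=Zane: age >= 39 AND ward IN ('ICU', 'ER', 'GEN') → 30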